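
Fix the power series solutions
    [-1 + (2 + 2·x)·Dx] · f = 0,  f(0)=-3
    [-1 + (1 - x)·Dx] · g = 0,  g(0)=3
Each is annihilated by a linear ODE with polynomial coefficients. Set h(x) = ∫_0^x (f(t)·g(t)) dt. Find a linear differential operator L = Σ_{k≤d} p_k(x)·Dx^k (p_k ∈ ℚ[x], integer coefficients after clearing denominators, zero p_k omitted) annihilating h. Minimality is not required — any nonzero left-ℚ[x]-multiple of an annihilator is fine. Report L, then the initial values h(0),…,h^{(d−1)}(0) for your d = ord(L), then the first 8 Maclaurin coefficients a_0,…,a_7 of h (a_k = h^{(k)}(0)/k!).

L = (3 + x)·Dx + (-2 + 2·x^2)·Dx^2  (order 2).
h: a_k = 0, -9, -27/4, -33/8, -207/64, -1611/640, -1095/512, -12951/7168, …
ICs: h(0) = 0, h′(0) = -9.

f: a_k = -3, -3/2, 3/8, -3/16, 15/128, -21/256, 63/1024, -99/2048, …
g: a_k = 3, 3, 3, 3, 3, 3, 3, 3, …
L₀ := L_f ⊗_s L_g (sym. prod.), ord ≤ 1.
∫: right-multiply L₀ by Dx.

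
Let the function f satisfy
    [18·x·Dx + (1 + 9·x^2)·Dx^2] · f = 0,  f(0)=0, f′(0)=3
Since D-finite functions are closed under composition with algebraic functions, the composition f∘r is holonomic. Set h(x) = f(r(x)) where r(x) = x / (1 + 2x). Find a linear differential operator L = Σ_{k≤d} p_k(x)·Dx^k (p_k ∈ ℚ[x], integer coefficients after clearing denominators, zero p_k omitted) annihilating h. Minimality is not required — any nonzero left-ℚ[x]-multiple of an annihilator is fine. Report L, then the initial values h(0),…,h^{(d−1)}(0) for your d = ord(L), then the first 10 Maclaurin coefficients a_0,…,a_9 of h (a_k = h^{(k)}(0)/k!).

L = (4 + 26·x)·Dx + (1 + 4·x + 13·x^2)·Dx^2  (order 2).
h: a_k = 0, 3, -6, 3, 30, -597/5, 138, 4449/7, -3570, 6267, …
ICs: h(0) = 0, h′(0) = 3.

f: a_k = 0, 3, 0, -9, 0, 243/5, 0, -2187/7, 0, 2187, …
Change of var in L_f (x↦r) gives L₀.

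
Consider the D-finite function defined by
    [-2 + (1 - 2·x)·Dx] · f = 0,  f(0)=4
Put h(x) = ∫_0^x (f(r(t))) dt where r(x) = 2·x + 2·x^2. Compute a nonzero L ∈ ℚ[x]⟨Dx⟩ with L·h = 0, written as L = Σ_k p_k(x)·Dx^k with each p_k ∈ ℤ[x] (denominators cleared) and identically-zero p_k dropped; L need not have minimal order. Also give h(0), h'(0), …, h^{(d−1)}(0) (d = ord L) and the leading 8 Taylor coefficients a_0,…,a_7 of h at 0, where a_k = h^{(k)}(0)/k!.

L = (4 + 8·x)·Dx + (-1 + 4·x + 4·x^2)·Dx^2  (order 2).
h: a_k = 0, 4, 8, 80/3, 96, 1856/5, 4480/3, 43264/7, …
ICs: h(0) = 0, h′(0) = 4.

f: a_k = 4, 8, 16, 32, 64, 128, 256, 512, …
Change of var in L_f (x↦r) gives L₀.
h=∫h₀ ⇒ L = L₀·Dx.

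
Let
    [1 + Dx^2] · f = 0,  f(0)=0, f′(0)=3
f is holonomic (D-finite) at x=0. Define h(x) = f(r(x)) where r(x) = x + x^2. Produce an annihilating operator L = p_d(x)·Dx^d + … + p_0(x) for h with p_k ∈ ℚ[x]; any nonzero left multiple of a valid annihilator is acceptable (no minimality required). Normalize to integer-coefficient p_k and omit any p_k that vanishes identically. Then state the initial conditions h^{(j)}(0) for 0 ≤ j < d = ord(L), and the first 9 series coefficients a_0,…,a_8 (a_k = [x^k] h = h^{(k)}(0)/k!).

f: a_k = 0, 3, 0, -1/2, 0, 1/40, 0, -1/1680, 0, …
f∘r: x↦r, Dx↦Dx/r' in L_f ⇒ L₀.
L = (1 + 6·x + 12·x^2 + 8·x^3) - 2·Dx + (1 + 2·x)·Dx^2  (order 2).
h: a_k = 0, 3, 3, -1/2, -3/2, -59/40, -3/8, 419/1680, 59/240, …
ICs: h(0) = 0, h′(0) = 3.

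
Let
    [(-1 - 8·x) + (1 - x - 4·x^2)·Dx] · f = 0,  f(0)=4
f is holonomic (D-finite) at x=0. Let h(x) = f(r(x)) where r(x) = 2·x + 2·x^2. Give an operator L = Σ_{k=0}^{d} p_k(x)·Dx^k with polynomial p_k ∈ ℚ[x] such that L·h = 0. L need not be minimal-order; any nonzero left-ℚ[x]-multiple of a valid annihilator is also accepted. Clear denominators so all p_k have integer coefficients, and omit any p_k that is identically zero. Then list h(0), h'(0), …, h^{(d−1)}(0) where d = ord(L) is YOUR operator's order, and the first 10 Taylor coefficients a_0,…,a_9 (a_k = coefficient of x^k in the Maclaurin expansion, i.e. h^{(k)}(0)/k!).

L = (2 + 36·x + 96·x^2 + 64·x^3) + (-1 + 2·x + 18·x^2 + 32·x^3 + 16·x^4)·Dx  (order 1).
h: a_k = 4, 8, 88, 448, 2800, 16608, 99360, 594432, 3553600, 21252224, …
ICs: h(0) = 4.

f: a_k = 4, 4, 20, 36, 116, 260, 724, 1764, 4660, 11716, …
L₀ from L_f via x↦r, Dx↦r'^{-1}Dx.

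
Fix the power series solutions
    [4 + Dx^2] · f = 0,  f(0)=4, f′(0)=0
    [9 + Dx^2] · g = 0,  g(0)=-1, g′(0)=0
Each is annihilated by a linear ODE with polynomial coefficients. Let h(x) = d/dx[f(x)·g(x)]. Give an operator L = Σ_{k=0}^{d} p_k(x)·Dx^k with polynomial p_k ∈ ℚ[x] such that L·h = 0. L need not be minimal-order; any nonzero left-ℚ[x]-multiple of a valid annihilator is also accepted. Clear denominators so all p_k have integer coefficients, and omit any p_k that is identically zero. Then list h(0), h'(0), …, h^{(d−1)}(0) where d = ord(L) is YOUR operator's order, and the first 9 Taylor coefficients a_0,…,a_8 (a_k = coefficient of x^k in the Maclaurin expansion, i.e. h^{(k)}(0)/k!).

L = 25 + 26·Dx^2 + Dx^4  (order 4).
h: a_k = 0, 52, 0, -626/3, 0, 7813/30, 0, -195313/1260, 0, …
ICs: h(0) = 0, h′(0) = 52, h′′(0) = 0, h′′′(0) = -1252.

f: a_k = 4, 0, -8, 0, 8/3, 0, -16/45, 0, 8/315, …
g: a_k = -1, 0, 9/2, 0, -27/8, 0, 81/80, 0, -729/4480, …
L₀ := L_f ⊗_s L_g (sym. prod.), ord ≤ 4.
h₀' ⇒ L via d/dx closure of L₀.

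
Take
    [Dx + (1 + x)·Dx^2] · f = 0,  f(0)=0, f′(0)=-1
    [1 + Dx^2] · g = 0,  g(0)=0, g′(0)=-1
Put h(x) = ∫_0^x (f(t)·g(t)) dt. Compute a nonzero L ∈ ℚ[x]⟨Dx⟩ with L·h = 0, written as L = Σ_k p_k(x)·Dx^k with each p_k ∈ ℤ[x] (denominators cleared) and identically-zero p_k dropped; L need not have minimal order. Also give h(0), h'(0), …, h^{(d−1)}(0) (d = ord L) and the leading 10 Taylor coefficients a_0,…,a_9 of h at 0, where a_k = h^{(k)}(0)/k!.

f: a_k = 0, -1, 1/2, -1/3, 1/4, -1/5, 1/6, -1/7, 1/8, -1/9, …
g: a_k = 0, -1, 0, 1/6, 0, -1/120, 0, 1/5040, 0, -1/362880, …
h₀=f·g: eliminate ⇒ L₀, order ≤ 2·2.
∫: right-multiply L₀ by Dx.
L = (-3 + 6·x + 19·x^2 + 16·x^3 + 4·x^4)·Dx + (4 + 20·x + 24·x^2 + 8·x^3)·Dx^2 + (20·x + 42·x^2 + 32·x^3 + 8·x^4)·Dx^3 + (4 + 20·x + 24·x^2 + 8·x^3)·Dx^4 + (3 + 14·x + 23·x^2 + 16·x^3 + 4·x^4)·Dx^5  (order 5).
h: a_k = 0, 0, 0, 1/3, -1/8, 1/30, -1/36, 11/504, -31/1920, 113/9072, …
ICs: h(0) = 0, h′(0) = 0, h′′(0) = 0, h′′′(0) = 2, h′′′′(0) = -3.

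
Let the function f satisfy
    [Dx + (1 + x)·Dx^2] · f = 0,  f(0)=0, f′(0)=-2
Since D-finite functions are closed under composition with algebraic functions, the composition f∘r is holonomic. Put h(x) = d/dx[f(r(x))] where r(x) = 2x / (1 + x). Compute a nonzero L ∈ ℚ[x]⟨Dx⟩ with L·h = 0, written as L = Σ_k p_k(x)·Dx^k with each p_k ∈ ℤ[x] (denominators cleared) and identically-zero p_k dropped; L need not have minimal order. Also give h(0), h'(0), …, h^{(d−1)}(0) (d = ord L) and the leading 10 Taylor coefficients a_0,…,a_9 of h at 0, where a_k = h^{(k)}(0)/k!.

f: a_k = 0, -2, 1, -2/3, 1/2, -2/5, 1/3, -2/7, 1/4, -2/9, …
f∘r: x↦r, Dx↦Dx/r' in L_f ⇒ L₀.
Differentiate: ansatz ord ≤ ord L₀ ⇒ L.
L = (4 + 6·x) + (1 + 4·x + 3·x^2)·Dx  (order 1).
h: a_k = -4, 16, -52, 160, -484, 1456, -4372, 13120, -39364, 118096, …
ICs: h(0) = -4.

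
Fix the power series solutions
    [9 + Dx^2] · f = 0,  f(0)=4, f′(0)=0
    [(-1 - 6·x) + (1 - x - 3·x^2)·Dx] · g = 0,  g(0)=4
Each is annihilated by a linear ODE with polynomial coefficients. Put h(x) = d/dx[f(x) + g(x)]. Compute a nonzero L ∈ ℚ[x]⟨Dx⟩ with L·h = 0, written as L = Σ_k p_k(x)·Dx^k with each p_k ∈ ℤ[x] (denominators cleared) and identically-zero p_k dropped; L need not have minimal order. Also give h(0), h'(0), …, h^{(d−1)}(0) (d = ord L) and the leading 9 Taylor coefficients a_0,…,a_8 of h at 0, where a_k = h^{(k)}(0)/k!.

f: a_k = 4, 0, -18, 0, 27/2, 0, -81/20, 0, 729/1120, …
g: a_k = 4, 4, 16, 28, 76, 160, 388, 868, 2032, …
h₀=f+g: left-lcm gives L₀, ord ≤ 3.
h₀' ⇒ L via d/dx closure of L₀.
L = (1584 + 7614·x + 25326·x^2 + 15390·x^3 + 26730·x^4 + 13122·x^5 + 13122·x^6) + (-153 - 819·x + 918·x^2 + 2133·x^3 + 1620·x^4 + 3645·x^5 + 5103·x^6 + 4374·x^7)·Dx + (176 + 846·x + 2814·x^2 + 1710·x^3 + 2970·x^4 + 1458·x^5 + 1458·x^6)·Dx^2 + (-17 - 91·x + 102·x^2 + 237·x^3 + 180·x^4 + 405·x^5 + 567·x^6 + 486·x^7)·Dx^3  (order 3).
h: a_k = 4, -4, 84, 358, 800, 23037/10, 6076, 2276569/140, 41724, …
ICs: h(0) = 4, h′(0) = -4, h′′(0) = 168.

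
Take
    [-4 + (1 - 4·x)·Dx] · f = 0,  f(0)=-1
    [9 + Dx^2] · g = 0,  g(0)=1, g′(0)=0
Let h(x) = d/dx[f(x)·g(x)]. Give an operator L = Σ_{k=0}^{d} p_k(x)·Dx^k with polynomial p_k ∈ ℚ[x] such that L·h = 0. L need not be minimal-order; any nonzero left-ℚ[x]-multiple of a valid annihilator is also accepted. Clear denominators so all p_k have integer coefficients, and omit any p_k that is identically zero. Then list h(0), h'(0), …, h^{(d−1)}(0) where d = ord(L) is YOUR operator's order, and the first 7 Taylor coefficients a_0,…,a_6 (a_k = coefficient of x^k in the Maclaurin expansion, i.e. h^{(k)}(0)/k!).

L = (-23 - 72·x + 144·x^2) + (-8 + 32·x)·Dx + (1 - 8·x + 16·x^2)·Dx^2  (order 2).
h: a_k = -4, -23, -138, -1499/2, -7495/2, -719277/40, -1678313/20, …
ICs: h(0) = -4, h′(0) = -23.

f: a_k = -1, -4, -16, -64, -256, -1024, -4096, …
g: a_k = 1, 0, -9/2, 0, 27/8, 0, -81/80, …
h₀=f·g: eliminate ⇒ L₀, order ≤ 1·2.
h₀' ⇒ L via d/dx closure of L₀.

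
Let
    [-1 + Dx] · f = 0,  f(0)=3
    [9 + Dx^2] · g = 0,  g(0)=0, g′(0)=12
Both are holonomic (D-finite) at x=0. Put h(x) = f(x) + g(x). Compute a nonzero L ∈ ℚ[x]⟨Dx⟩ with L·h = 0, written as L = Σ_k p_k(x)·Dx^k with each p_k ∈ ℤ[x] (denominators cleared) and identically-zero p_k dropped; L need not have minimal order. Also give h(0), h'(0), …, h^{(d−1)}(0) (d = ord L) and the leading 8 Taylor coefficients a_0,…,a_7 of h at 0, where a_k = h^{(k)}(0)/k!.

f: a_k = 3, 3, 3/2, 1/2, 1/8, 1/40, 1/240, 1/1680, …
g: a_k = 0, 12, 0, -18, 0, 81/10, 0, -243/140, …
L₀ := lclm(L_f,L_g); ord L₀ ≤ 1+2.
L = -9 + 9·Dx - Dx^2 + Dx^3  (order 3).
h: a_k = 3, 15, 3/2, -35/2, 1/8, 65/8, 1/240, -583/336, …
ICs: h(0) = 3, h′(0) = 15, h′′(0) = 3.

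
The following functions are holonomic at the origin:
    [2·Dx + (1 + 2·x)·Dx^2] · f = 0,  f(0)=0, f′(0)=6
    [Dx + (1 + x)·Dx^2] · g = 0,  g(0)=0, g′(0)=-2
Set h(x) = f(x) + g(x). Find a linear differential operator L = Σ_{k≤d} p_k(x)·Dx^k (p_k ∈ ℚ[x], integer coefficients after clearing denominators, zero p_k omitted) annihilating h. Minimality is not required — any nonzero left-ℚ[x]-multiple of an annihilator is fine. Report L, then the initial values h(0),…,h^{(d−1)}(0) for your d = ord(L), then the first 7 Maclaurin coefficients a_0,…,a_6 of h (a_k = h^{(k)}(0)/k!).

L = 4·Dx + (6 + 8·x)·Dx^2 + (1 + 3·x + 2·x^2)·Dx^3  (order 3).
h: a_k = 0, 4, -5, 22/3, -23/2, 94/5, -95/3, …
ICs: h(0) = 0, h′(0) = 4, h′′(0) = -10.

f: a_k = 0, 6, -6, 8, -12, 96/5, -32, …
g: a_k = 0, -2, 1, -2/3, 1/2, -2/5, 1/3, …
L₀ := lclm(L_f,L_g); ord L₀ ≤ 2+2.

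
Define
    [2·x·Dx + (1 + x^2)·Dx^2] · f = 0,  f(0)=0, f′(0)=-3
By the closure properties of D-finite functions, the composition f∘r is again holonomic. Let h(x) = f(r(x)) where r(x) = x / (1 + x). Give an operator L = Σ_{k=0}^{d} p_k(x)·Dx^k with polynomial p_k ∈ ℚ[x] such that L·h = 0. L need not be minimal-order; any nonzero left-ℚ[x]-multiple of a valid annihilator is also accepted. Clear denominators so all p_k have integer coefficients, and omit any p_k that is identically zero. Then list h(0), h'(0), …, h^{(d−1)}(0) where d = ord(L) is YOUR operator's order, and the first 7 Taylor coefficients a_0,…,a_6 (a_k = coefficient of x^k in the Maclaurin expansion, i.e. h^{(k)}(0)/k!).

L = (2 + 4·x)·Dx + (1 + 2·x + 2·x^2)·Dx^2  (order 2).
h: a_k = 0, -3, 3, -2, 0, 12/5, -4, …
ICs: h(0) = 0, h′(0) = -3.

f: a_k = 0, -3, 0, 1, 0, -3/5, 0, …
Substitute x→r, Dx→(1/r')Dx; clear ⇒ L₀.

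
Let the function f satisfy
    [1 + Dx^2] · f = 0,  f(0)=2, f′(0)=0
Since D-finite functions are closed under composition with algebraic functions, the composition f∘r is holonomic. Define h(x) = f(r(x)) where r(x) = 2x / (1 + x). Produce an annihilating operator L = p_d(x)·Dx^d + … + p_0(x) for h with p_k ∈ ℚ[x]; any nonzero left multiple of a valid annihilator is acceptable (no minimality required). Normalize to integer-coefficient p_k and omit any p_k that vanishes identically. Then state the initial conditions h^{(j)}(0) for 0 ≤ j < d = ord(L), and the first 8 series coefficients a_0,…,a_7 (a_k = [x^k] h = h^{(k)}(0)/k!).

L = 4 + (2 + 6·x + 6·x^2 + 2·x^3)·Dx + (1 + 4·x + 6·x^2 + 4·x^3 + x^4)·Dx^2  (order 2).
h: a_k = 2, 0, -4, 8, -32/3, 32/3, -308/45, -8/5, …
ICs: h(0) = 2, h′(0) = 0.

f: a_k = 2, 0, -1, 0, 1/12, 0, -1/360, 0, …
Substitute x→r, Dx→(1/r')Dx; clear ⇒ L₀.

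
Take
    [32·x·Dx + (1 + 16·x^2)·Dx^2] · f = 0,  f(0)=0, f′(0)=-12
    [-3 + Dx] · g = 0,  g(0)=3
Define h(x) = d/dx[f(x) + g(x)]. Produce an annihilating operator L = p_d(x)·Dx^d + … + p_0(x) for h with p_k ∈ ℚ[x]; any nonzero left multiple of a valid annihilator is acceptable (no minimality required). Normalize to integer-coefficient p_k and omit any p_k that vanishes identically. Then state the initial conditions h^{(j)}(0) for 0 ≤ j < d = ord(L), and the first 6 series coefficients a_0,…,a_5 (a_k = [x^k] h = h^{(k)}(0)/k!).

f: a_k = 0, -12, 0, 64, 0, -3072/5, …
g: a_k = 3, 9, 27/2, 27/2, 81/8, 243/40, …
L₀ := lclm(L_f,L_g); ord L₀ ≤ 2+1.
h₀' ⇒ L via d/dx closure of L₀.
L = (96 - 288·x - 4608·x^2 - 4608·x^3) + (-41 + 1248·x^2 - 2304·x^4)·Dx + (3 + 32·x + 96·x^2 + 512·x^3 + 768·x^4)·Dx^2  (order 2).
h: a_k = -3, 27, 465/2, 81/2, -24333/8, 729/40, …
ICs: h(0) = -3, h′(0) = 27.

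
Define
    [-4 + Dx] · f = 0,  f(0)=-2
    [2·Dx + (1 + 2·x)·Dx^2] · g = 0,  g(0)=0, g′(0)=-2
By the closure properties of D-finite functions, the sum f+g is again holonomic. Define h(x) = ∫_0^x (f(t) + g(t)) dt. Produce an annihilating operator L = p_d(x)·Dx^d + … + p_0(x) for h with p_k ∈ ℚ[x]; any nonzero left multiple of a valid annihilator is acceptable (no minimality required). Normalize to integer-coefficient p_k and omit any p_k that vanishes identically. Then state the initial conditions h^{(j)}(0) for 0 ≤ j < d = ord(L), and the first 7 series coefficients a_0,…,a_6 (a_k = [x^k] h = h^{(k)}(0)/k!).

f: a_k = -2, -8, -16, -64/3, -64/3, -256/15, -512/45, …
g: a_k = 0, -2, 2, -8/3, 4, -32/5, 32/3, …
h₀=f+g: left-lcm gives L₀, ord ≤ 3.
∫: right-multiply L₀ by Dx.
L = (-32 - 32·x)·Dx^2 + (-4 - 32·x - 32·x^2)·Dx^3 + (3 + 10·x + 8·x^2)·Dx^4  (order 4).
h: a_k = 0, -2, -5, -14/3, -6, -52/15, -176/45, …
ICs: h(0) = 0, h′(0) = -2, h′′(0) = -10, h′′′(0) = -28.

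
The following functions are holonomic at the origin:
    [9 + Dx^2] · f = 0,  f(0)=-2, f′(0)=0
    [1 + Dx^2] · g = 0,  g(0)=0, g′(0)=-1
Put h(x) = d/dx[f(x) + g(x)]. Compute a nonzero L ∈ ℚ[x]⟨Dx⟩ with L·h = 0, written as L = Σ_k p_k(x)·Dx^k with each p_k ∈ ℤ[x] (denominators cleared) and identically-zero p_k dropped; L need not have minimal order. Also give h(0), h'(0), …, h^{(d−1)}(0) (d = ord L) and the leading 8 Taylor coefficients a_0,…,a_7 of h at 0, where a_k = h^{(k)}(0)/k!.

L = 9 + 10·Dx^2 + Dx^4  (order 4).
h: a_k = -1, 18, 1/2, -27, -1/24, 243/20, 1/720, -729/280, …
ICs: h(0) = -1, h′(0) = 18, h′′(0) = 1, h′′′(0) = -162.

f: a_k = -2, 0, 9, 0, -27/4, 0, 81/40, 0, …
g: a_k = 0, -1, 0, 1/6, 0, -1/120, 0, 1/5040, …
Sum ⇒ L₀ = lclm(L_f,L_g) in ℚ(x)⟨Dx⟩.
Differentiate: ansatz ord ≤ ord L₀ ⇒ L.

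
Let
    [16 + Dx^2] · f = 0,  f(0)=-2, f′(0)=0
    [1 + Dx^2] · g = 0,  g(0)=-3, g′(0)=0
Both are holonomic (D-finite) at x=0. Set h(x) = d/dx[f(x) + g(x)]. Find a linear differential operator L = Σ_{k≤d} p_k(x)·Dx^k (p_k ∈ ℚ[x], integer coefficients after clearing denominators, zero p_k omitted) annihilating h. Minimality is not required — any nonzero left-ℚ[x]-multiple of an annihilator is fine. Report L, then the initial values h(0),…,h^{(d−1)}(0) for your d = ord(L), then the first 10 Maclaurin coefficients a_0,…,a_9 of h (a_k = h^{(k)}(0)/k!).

f: a_k = -2, 0, 16, 0, -64/3, 0, 512/45, 0, -1024/315, 0, …
g: a_k = -3, 0, 3/2, 0, -1/8, 0, 1/240, 0, -1/13440, 0, …
Sum ⇒ L₀ = lclm(L_f,L_g) in ℚ(x)⟨Dx⟩.
h₀' ⇒ L via d/dx closure of L₀.
L = 16 + 17·Dx^2 + Dx^4  (order 4).
h: a_k = 0, 35, 0, -515/6, 0, 1639/24, 0, -3745/144, 0, 419431/72576, …
ICs: h(0) = 0, h′(0) = 35, h′′(0) = 0, h′′′(0) = -515.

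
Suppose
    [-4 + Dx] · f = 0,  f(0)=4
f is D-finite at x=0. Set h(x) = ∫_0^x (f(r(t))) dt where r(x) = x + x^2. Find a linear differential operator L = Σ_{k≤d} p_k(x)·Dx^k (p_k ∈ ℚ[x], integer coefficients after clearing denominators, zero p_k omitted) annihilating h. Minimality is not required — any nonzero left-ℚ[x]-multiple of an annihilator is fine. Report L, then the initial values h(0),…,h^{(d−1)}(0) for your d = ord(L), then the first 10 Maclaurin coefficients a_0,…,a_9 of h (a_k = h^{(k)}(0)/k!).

f: a_k = 4, 16, 32, 128/3, 128/3, 512/15, 1024/45, 4096/315, 2048/315, 8192/2835, …
Substitute x→r, Dx→(1/r')Dx; clear ⇒ L₀.
h=∫h₀ ⇒ L = L₀·Dx.
L = (-4 - 8·x)·Dx + Dx^2  (order 2).
h: a_k = 0, 4, 8, 16, 80/3, 608/15, 832/15, 22144/315, 26048/315, 640/7, …
ICs: h(0) = 0, h′(0) = 4.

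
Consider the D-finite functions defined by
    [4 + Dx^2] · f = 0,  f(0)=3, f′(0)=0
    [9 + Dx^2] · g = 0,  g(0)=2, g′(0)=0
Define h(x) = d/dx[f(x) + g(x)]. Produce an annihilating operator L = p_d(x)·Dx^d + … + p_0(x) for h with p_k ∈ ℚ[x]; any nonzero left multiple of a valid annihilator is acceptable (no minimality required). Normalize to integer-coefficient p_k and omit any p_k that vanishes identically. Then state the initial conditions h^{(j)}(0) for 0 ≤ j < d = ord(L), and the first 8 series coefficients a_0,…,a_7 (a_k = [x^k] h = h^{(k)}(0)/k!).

f: a_k = 3, 0, -6, 0, 2, 0, -4/15, 0, …
g: a_k = 2, 0, -9, 0, 27/4, 0, -81/40, 0, …
L₀ := lclm(L_f,L_g); ord L₀ ≤ 2+2.
h=h₀': d/dx-closure on L₀ ⇒ L.
L = 36 + 13·Dx^2 + Dx^4  (order 4).
h: a_k = 0, -30, 0, 35, 0, -55/4, 0, 463/168, …
ICs: h(0) = 0, h′(0) = -30, h′′(0) = 0, h′′′(0) = 210.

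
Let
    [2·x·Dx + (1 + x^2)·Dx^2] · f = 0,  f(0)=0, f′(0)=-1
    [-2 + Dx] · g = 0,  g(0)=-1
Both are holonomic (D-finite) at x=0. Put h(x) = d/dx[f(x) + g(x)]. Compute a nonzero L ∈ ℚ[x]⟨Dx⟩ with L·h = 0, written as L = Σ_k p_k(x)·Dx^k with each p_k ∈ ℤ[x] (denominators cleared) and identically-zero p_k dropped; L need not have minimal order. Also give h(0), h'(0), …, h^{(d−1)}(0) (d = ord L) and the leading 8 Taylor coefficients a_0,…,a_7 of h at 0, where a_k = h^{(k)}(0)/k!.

L = (2 - 4·x - 6·x^2 - 4·x^3) + (-3 - x^2 - 2·x^4)·Dx + (1 + x + 2·x^2 + x^3 + x^4)·Dx^2  (order 2).
h: a_k = -3, -4, -3, -8/3, -7/3, -8/15, 37/45, -16/315, …
ICs: h(0) = -3, h′(0) = -4.

f: a_k = 0, -1, 0, 1/3, 0, -1/5, 0, 1/7, …
g: a_k = -1, -2, -2, -4/3, -2/3, -4/15, -4/45, -8/315, …
Weyl lclm of L_f,L_g ⇒ L₀ (ord ≤ 3).
Derive L from L₀ (diff closure).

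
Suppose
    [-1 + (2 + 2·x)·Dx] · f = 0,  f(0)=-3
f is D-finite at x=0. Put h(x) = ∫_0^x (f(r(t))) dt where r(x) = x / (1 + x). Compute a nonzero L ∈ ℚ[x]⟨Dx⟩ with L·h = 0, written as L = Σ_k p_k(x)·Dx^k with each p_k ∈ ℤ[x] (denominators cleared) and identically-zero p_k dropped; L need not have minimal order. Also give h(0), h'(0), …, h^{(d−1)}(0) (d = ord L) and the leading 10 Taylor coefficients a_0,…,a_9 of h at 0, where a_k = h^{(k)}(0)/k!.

f: a_k = -3, -3/2, 3/8, -3/16, 15/128, -21/256, 63/1024, -99/2048, 1287/32768, -2145/65536, …
f∘r: x↦r, Dx↦Dx/r' in L_f ⇒ L₀.
h=∫h₀ ⇒ L = L₀·Dx.
L = -Dx + (2 + 6·x + 4·x^2)·Dx^2  (order 2).
h: a_k = 0, -3, -3/4, 5/8, -39/64, 423/640, -399/512, 7059/7168, -21615/16384, 182461/98304, …
ICs: h(0) = 0, h′(0) = -3.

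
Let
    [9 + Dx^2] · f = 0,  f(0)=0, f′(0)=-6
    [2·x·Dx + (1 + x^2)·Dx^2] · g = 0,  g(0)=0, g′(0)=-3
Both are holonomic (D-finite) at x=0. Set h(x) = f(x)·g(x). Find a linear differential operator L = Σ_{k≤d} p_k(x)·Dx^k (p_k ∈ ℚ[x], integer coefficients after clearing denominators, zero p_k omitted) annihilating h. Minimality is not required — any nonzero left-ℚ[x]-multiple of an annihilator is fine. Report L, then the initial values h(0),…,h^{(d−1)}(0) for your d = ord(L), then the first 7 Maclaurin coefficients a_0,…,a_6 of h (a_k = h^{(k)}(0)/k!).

L = (1170 + 3834·x^2 + 4779·x^4 + 2916·x^6 + 729·x^8) + (396·x + 1044·x^3 + 972·x^5 + 324·x^7)·Dx + (220 + 768·x^2 + 1026·x^4 + 648·x^6 + 162·x^8)·Dx^2 + (44·x + 116·x^3 + 108·x^5 + 36·x^7)·Dx^3 + (10 + 38·x^2 + 55·x^4 + 36·x^6 + 9·x^8)·Dx^4  (order 4).
h: a_k = 0, 0, 18, 0, -33, 0, 99/4, …
ICs: h(0) = 0, h′(0) = 0, h′′(0) = 36, h′′′(0) = 0.

f: a_k = 0, -6, 0, 9, 0, -81/20, 0, …
g: a_k = 0, -3, 0, 1, 0, -3/5, 0, …
f·g: L₀ = L_f ⊗_s L_g, ord ≤ 2·2.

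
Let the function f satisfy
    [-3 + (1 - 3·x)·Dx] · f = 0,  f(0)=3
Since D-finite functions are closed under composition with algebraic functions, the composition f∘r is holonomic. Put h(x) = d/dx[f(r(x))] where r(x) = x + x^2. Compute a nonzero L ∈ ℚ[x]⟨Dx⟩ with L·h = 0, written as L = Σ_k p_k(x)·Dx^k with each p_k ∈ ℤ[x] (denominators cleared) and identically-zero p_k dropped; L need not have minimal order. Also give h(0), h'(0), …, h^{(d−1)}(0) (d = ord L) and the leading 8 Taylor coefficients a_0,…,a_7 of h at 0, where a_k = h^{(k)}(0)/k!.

L = (8 + 18·x + 18·x^2) + (-1 + x + 9·x^2 + 6·x^3)·Dx  (order 1).
h: a_k = 9, 72, 405, 2052, 9720, 44226, 195615, 847584, …
ICs: h(0) = 9.

f: a_k = 3, 9, 27, 81, 243, 729, 2187, 6561, …
Change of var in L_f (x↦r) gives L₀.
h=h₀': d/dx-closure on L₀ ⇒ L.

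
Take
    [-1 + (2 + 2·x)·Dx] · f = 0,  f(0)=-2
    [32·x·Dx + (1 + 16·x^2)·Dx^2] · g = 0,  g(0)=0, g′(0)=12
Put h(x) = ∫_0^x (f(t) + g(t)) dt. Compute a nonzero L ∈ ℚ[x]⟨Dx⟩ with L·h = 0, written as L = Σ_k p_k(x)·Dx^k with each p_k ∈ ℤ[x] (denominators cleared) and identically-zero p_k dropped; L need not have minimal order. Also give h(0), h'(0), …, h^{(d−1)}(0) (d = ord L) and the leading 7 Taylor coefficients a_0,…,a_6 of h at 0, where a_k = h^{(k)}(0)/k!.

f: a_k = -2, -1, 1/4, -1/8, 5/64, -7/128, 21/512, …
g: a_k = 0, 12, 0, -64, 0, 3072/5, 0, …
Sum ⇒ L₀ = lclm(L_f,L_g) in ℚ(x)⟨Dx⟩.
∫: right-multiply L₀ by Dx.
L = (-64 - 160·x + 3072·x^2 + 1536·x^3)·Dx^2 + (-131 - 256·x + 5920·x^2 + 12288·x^3 + 5376·x^4)·Dx^3 + (-2 + 126·x + 192·x^2 + 2112·x^3 + 3584·x^4 + 1536·x^5)·Dx^4  (order 4).
h: a_k = 0, -2, 11/2, 1/12, -513/32, 1/64, 393181/3840, …
ICs: h(0) = 0, h′(0) = -2, h′′(0) = 11, h′′′(0) = 1/2.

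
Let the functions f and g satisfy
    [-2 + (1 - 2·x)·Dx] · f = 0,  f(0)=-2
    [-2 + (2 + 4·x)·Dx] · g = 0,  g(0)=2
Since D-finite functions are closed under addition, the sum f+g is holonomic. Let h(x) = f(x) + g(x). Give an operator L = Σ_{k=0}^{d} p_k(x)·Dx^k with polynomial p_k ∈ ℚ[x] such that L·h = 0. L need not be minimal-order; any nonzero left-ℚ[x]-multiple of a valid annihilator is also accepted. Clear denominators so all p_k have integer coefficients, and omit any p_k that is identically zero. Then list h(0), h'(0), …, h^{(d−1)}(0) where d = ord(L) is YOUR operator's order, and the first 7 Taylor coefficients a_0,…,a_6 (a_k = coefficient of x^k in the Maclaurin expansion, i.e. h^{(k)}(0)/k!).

L = (-10 - 12·x) + (9 + 28·x + 36·x^2)·Dx + (-1 - 6·x + 4·x^2 + 24·x^3)·Dx^2  (order 2).
h: a_k = 0, -2, -9, -15, -133/4, -249/4, -1045/8, …
ICs: h(0) = 0, h′(0) = -2.

f: a_k = -2, -4, -8, -16, -32, -64, -128, …
g: a_k = 2, 2, -1, 1, -5/4, 7/4, -21/8, …
Weyl lclm of L_f,L_g ⇒ L₀ (ord ≤ 2).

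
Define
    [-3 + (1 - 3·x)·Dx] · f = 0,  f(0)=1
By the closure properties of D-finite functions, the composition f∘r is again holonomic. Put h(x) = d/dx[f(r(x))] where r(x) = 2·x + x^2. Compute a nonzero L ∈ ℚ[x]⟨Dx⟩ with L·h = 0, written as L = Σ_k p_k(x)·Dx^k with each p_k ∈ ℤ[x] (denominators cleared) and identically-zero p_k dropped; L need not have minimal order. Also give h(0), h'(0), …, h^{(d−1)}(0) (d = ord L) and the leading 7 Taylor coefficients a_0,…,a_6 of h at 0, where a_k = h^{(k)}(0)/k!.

L = (13 + 18·x + 9·x^2) + (-1 + 5·x + 9·x^2 + 3·x^3)·Dx  (order 1).
h: a_k = 6, 78, 756, 6516, 52650, 408402, 3079944, …
ICs: h(0) = 6.

f: a_k = 1, 3, 9, 27, 81, 243, 729, …
f∘r: x↦r, Dx↦Dx/r' in L_f ⇒ L₀.
Differentiate: ansatz ord ≤ ord L₀ ⇒ L.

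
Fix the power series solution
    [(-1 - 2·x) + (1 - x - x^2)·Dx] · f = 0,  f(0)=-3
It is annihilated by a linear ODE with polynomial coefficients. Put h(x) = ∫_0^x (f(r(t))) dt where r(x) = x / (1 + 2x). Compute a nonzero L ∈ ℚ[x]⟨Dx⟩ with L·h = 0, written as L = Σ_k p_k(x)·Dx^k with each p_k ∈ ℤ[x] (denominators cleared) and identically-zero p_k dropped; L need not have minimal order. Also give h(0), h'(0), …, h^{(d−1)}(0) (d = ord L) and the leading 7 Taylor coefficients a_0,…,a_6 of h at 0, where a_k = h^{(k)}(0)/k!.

L = (-1 - 4·x)·Dx + (1 + 5·x + 7·x^2 + 2·x^3)·Dx^2  (order 2).
h: a_k = 0, -3, -3/2, 0, 3/4, -9/5, 4, …
ICs: h(0) = 0, h′(0) = -3.

f: a_k = -3, -3, -6, -9, -15, -24, -39, …
Substitute x→r, Dx→(1/r')Dx; clear ⇒ L₀.
Integrate: L := L₀·Dx.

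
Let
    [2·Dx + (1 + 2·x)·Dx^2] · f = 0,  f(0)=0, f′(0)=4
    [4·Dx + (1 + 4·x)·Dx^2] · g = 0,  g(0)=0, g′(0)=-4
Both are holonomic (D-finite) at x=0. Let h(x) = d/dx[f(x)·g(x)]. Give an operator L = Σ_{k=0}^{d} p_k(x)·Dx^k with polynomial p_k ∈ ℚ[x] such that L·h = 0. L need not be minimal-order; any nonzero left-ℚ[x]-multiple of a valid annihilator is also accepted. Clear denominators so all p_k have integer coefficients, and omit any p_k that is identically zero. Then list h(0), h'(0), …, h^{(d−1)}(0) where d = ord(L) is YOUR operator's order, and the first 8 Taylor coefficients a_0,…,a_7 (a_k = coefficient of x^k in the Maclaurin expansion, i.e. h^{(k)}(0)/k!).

L = (160 + 768·x + 1024·x^2) + (264 + 2144·x + 5760·x^2 + 5120·x^3)·Dx + (64 + 720·x + 2976·x^2 + 5376·x^3 + 3584·x^4)·Dx^2 + (3 + 44·x + 252·x^2 + 704·x^3 + 960·x^4 + 512·x^5)·Dx^3  (order 3).
h: a_k = 0, -32, 144, -1664/3, 2080, -117376/15, 148736/5, -2400256/21, …
ICs: h(0) = 0, h′(0) = -32, h′′(0) = 288.

f: a_k = 0, 4, -4, 16/3, -8, 64/5, -64/3, 256/7, …
g: a_k = 0, -4, 8, -64/3, 64, -1024/5, 2048/3, -16384/7, …
Product ⇒ symmetric product L₀, ord ≤ 4.
Differentiate: ansatz ord ≤ ord L₀ ⇒ L.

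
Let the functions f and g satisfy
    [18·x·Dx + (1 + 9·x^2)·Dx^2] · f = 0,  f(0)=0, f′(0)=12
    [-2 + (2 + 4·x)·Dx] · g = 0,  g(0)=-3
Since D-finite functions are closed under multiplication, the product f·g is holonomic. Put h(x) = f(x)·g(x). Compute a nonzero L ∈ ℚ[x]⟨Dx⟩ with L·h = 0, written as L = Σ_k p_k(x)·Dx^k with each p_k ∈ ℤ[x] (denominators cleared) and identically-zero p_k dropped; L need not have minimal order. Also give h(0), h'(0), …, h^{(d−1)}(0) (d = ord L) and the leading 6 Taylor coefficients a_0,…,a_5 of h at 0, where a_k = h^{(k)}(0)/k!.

L = (3 - 18·x - 9·x^2) + (-2 + 14·x + 54·x^2 + 36·x^3)·Dx + (1 + 4·x + 13·x^2 + 36·x^3 + 36·x^4)·Dx^2  (order 2).
h: a_k = 0, -36, -36, 126, 90, -6147/10, …
ICs: h(0) = 0, h′(0) = -36.

f: a_k = 0, 12, 0, -36, 0, 972/5, …
g: a_k = -3, -3, 3/2, -3/2, 15/8, -21/8, …
Product ⇒ symmetric product L₀, ord ≤ 2.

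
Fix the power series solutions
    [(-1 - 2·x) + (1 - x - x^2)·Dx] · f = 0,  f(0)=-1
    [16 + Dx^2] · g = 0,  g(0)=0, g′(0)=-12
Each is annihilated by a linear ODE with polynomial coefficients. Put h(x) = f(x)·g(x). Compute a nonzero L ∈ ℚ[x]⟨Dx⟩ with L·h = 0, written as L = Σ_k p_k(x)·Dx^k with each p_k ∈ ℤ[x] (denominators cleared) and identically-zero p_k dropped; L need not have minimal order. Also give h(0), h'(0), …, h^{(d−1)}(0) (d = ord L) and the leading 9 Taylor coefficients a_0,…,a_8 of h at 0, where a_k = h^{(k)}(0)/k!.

L = (-14 + 16·x + 16·x^2) + (2 + 4·x)·Dx + (-1 + x + x^2)·Dx^2  (order 2).
h: a_k = 0, 12, 12, -8, 4, 108/5, 128/5, 3932/105, 1324/21, …
ICs: h(0) = 0, h′(0) = 12.

f: a_k = -1, -1, -2, -3, -5, -8, -13, -21, -34, …
g: a_k = 0, -12, 0, 32, 0, -128/5, 0, 1024/105, 0, …
Sym-product of L_f,L_g gives L₀ (≤ ord 2).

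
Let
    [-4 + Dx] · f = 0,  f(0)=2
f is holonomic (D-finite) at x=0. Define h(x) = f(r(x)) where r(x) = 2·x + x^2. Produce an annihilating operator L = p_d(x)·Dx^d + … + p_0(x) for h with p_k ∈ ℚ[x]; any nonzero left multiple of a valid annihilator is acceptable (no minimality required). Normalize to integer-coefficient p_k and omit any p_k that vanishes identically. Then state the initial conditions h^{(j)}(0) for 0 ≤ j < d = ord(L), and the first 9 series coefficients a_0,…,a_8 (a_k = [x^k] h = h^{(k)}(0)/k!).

L = (-8 - 8·x) + Dx  (order 1).
h: a_k = 2, 16, 72, 704/3, 1840/3, 6784/5, 118208/45, 1434112/315, 753856/105, …
ICs: h(0) = 2.

f: a_k = 2, 8, 16, 64/3, 64/3, 256/15, 512/45, 2048/315, 1024/315, …
f∘r: x↦r, Dx↦Dx/r' in L_f ⇒ L₀.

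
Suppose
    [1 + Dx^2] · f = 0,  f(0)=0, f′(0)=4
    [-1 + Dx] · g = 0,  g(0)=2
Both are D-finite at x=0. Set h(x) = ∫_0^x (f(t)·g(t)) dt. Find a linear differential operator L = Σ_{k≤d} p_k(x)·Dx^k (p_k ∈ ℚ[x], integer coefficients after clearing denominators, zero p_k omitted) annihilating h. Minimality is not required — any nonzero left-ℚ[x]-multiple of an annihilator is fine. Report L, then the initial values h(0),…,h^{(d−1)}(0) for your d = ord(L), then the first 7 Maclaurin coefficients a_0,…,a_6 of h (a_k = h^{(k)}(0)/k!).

L = 2·Dx - 2·Dx^2 + Dx^3  (order 3).
h: a_k = 0, 0, 4, 8/3, 2/3, 0, -2/45, …
ICs: h(0) = 0, h′(0) = 0, h′′(0) = 8.

f: a_k = 0, 4, 0, -2/3, 0, 1/30, 0, …
g: a_k = 2, 2, 1, 1/3, 1/12, 1/60, 1/360, …
f·g: L₀ = L_f ⊗_s L_g, ord ≤ 2·1.
∫: right-multiply L₀ by Dx.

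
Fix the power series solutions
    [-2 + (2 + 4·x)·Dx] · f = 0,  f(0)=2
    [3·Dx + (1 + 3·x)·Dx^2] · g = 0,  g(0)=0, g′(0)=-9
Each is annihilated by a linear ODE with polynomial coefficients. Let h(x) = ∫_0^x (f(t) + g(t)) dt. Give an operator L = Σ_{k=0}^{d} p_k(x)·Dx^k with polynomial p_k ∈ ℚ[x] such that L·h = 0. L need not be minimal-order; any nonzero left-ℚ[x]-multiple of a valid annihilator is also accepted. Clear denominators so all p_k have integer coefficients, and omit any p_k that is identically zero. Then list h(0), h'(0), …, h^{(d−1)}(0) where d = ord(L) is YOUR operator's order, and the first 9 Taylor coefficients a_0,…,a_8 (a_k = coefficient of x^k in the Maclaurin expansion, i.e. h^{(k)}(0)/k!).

f: a_k = 2, 2, -1, 1, -5/4, 7/4, -21/8, 33/8, -429/64, …
g: a_k = 0, -9, 27/2, -27, 243/4, -729/5, 729/2, -6561/7, 19683/8, …
f+g: L₀ = lclm(L_f,L_g), ord ≤ 1+2.
Integrate: L := L₀·Dx.
L = (9 + 9·x)·Dx^2 + (15 + 54·x + 45·x^2)·Dx^3 + (2 + 13·x + 27·x^2 + 18·x^3)·Dx^4  (order 4).
h: a_k = 0, 2, -7/2, 25/6, -13/2, 119/10, -2881/120, 2895/56, -52257/448, …
ICs: h(0) = 0, h′(0) = 2, h′′(0) = -7, h′′′(0) = 25.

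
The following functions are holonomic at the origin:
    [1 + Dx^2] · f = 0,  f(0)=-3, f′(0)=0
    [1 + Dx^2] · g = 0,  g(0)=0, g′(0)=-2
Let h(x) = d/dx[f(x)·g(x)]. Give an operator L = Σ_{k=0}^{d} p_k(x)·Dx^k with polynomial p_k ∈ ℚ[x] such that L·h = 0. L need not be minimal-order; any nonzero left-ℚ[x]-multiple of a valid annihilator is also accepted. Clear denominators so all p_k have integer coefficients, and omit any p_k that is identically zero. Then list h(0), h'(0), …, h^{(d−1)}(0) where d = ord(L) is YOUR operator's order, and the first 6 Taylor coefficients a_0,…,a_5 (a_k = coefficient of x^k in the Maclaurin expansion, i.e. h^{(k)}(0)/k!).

f: a_k = -3, 0, 3/2, 0, -1/8, 0, …
g: a_k = 0, -2, 0, 1/3, 0, -1/60, …
h₀=f·g: eliminate ⇒ L₀, order ≤ 2·2.
Differentiate: ansatz ord ≤ ord L₀ ⇒ L.
L = 4 + Dx^2  (order 2).
h: a_k = 6, 0, -12, 0, 4, 0, …
ICs: h(0) = 6, h′(0) = 0.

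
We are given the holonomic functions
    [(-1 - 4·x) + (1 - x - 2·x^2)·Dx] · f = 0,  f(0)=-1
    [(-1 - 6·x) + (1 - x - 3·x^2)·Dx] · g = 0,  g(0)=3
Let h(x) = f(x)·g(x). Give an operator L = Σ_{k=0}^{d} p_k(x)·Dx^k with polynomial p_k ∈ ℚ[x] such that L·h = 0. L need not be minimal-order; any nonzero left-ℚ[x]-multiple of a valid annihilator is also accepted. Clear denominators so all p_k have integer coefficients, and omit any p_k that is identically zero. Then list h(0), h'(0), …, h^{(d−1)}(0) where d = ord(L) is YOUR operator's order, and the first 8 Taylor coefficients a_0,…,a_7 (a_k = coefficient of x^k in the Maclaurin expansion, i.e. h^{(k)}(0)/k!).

L = (-2 - 8·x + 15·x^2 + 24·x^3) + (1 - 2·x - 4·x^2 + 5·x^3 + 6·x^4)·Dx  (order 1).
h: a_k = -3, -6, -24, -57, -162, -396, -1011, -2454, …
ICs: h(0) = -3.

f: a_k = -1, -1, -3, -5, -11, -21, -43, -85, …
g: a_k = 3, 3, 12, 21, 57, 120, 291, 651, …
Product ⇒ symmetric product L₀, ord ≤ 1.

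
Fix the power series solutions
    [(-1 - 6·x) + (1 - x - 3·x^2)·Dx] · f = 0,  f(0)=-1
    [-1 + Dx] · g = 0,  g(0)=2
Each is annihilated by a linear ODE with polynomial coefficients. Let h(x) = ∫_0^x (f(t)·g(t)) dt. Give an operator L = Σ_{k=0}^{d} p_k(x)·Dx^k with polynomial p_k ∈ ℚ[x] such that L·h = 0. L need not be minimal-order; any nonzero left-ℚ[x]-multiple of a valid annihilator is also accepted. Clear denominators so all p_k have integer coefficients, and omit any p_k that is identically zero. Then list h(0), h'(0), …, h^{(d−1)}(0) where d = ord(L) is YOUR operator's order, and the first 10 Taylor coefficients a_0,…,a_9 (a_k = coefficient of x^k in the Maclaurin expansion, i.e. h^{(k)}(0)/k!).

L = (2 + 5·x - 3·x^2)·Dx + (-1 + x + 3·x^2)·Dx^2  (order 2).
h: a_k = 0, -2, -2, -11/3, -35/6, -677/60, -3793/180, -106447/2520, -850483/10080, -6298165/36288, …
ICs: h(0) = 0, h′(0) = -2.

f: a_k = -1, -1, -4, -7, -19, -40, -97, -217, -508, -1159, …
g: a_k = 2, 2, 1, 1/3, 1/12, 1/60, 1/360, 1/2520, 1/20160, 1/181440, …
Sym-product of L_f,L_g gives L₀ (≤ ord 1).
h=∫₀ˣh₀: take L = L₀·Dx.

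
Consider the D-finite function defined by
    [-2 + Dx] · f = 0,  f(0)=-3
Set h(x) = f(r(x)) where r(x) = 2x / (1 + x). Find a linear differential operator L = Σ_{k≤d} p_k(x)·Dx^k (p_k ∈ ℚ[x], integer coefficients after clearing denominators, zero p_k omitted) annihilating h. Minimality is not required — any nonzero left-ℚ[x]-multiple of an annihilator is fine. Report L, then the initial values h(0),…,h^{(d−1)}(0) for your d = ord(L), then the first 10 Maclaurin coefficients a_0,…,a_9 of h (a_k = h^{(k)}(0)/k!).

f: a_k = -3, -6, -6, -4, -2, -4/5, -4/15, -8/105, -2/105, -4/945, …
h₀=f(r): pull back L_f along r ⇒ L₀.
L = -4 + (1 + 2·x + x^2)·Dx  (order 1).
h: a_k = -3, -12, -12, 4, 4, -28/5, 44/15, 68/105, -316/105, 3316/945, …
ICs: h(0) = -3.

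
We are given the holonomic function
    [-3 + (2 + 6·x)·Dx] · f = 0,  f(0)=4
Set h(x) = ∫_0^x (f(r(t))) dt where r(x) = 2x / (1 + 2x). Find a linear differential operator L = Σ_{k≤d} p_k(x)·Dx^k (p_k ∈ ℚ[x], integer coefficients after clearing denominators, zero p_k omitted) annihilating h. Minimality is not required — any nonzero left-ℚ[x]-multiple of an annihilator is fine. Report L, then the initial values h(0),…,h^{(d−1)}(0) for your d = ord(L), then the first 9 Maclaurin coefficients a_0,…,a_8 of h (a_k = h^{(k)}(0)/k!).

f: a_k = 4, 6, -9/2, 27/4, -405/32, 1701/64, -15309/256, 72171/512, -2814669/8192, …
Substitute x→r, Dx→(1/r')Dx; clear ⇒ L₀.
Integrate: L := L₀·Dx.
L = -3·Dx + (1 + 10·x + 16·x^2)·Dx^2  (order 2).
h: a_k = 0, 4, 6, -14, 87/2, -1677/10, 3023/4, -106305/28, 658335/32, …
ICs: h(0) = 0, h′(0) = 4.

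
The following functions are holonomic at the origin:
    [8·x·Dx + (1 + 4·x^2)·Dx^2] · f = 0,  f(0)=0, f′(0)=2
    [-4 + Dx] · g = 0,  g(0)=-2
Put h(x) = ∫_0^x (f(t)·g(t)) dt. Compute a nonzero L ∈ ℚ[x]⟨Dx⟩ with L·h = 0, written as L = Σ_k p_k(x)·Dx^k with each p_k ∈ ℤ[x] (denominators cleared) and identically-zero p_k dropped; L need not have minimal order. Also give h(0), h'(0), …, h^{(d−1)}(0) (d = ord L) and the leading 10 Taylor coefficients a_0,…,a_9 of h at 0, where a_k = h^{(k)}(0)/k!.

f: a_k = 0, 2, 0, -8/3, 0, 32/5, 0, -128/7, 0, 512/9, …
g: a_k = -2, -8, -16, -64/3, -64/3, -256/15, -512/45, -2048/315, -1024/315, -4096/2835, …
h₀=f·g: eliminate ⇒ L₀, order ≤ 2·1.
h=∫h₀ ⇒ L = L₀·Dx.
L = (16 - 32·x + 64·x^2)·Dx + (-8 + 8·x - 32·x^2)·Dx^2 + (1 + 4·x^2)·Dx^3  (order 3).
h: a_k = 0, 0, -2, -16/3, -20/3, -64/15, -32/15, -256/63, -416/105, 13312/2835, …
ICs: h(0) = 0, h′(0) = 0, h′′(0) = -4.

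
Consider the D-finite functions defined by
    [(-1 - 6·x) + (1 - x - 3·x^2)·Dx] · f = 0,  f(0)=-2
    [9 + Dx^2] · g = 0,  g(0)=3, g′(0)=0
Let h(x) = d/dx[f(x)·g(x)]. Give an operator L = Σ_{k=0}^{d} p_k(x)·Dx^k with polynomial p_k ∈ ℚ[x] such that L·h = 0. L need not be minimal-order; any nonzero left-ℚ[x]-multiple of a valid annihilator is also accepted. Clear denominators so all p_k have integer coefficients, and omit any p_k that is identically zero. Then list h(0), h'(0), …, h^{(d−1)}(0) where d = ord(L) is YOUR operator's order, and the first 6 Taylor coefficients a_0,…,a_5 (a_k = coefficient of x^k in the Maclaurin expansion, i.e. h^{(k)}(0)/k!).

L = (-15 - 54·x - 135·x^2 + 162·x^3 + 243·x^4) + (6·x + 54·x^2 + 108·x^3)·Dx + (1 - 4·x - 9·x^2 + 18·x^3 + 27·x^4)·Dx^2  (order 2).
h: a_k = -6, 6, -45, -105, -1425/4, -17271/20, …
ICs: h(0) = -6, h′(0) = 6.

f: a_k = -2, -2, -8, -14, -38, -80, …
g: a_k = 3, 0, -27/2, 0, 81/8, 0, …
L₀ := L_f ⊗_s L_g (sym. prod.), ord ≤ 2.
h₀' ⇒ L via d/dx closure of L₀.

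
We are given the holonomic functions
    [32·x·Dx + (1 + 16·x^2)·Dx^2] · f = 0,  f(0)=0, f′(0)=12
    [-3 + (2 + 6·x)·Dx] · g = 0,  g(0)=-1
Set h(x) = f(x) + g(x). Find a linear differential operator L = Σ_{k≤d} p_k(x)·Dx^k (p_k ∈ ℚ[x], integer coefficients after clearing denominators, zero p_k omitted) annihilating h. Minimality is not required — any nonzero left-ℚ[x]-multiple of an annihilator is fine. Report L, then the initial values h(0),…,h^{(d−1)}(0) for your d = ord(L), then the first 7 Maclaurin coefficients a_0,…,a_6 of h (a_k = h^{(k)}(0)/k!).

L = (-192 - 1440·x + 9216·x^2 + 13824·x^3)·Dx + (-155 - 768·x + 4128·x^2 + 36864·x^3 + 48384·x^4)·Dx^2 + (-6 + 110·x + 576·x^2 + 2624·x^3 + 10752·x^4 + 13824·x^5)·Dx^3  (order 3).
h: a_k = -1, 21/2, 9/8, -1051/16, 405/128, 777927/1280, 15309/1024, …
ICs: h(0) = -1, h′(0) = 21/2, h′′(0) = 9/4.

f: a_k = 0, 12, 0, -64, 0, 3072/5, 0, …
g: a_k = -1, -3/2, 9/8, -27/16, 405/128, -1701/256, 15309/1024, …
f+g: L₀ = lclm(L_f,L_g), ord ≤ 2+1.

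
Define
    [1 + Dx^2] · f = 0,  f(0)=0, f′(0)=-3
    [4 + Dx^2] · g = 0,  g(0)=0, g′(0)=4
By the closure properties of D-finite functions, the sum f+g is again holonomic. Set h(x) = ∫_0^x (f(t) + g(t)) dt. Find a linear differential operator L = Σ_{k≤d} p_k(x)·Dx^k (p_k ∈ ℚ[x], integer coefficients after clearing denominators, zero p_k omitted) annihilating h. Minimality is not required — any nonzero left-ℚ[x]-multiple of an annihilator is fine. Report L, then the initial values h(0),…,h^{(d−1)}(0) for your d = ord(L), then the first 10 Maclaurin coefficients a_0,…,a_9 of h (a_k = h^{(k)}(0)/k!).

f: a_k = 0, -3, 0, 1/2, 0, -1/40, 0, 1/1680, 0, -1/120960, …
g: a_k = 0, 4, 0, -8/3, 0, 8/15, 0, -16/315, 0, 8/2835, …
f+g: L₀ = lclm(L_f,L_g), ord ≤ 2+2.
h=∫₀ˣh₀: take L = L₀·Dx.
L = 4·Dx + 5·Dx^3 + Dx^5  (order 5).
h: a_k = 0, 0, 1/2, 0, -13/24, 0, 61/720, 0, -253/40320, 0, …
ICs: h(0) = 0, h′(0) = 0, h′′(0) = 1, h′′′(0) = 0, h′′′′(0) = -13.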